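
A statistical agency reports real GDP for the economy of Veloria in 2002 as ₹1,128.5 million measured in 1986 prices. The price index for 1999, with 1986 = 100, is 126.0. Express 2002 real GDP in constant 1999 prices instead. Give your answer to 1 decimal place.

Real GDP in 1999 prices = Real GDP in 1986 prices × (P_1999/P_1986) = 1128.5 × 1.260 = 1421.91.

₹1,421.9 million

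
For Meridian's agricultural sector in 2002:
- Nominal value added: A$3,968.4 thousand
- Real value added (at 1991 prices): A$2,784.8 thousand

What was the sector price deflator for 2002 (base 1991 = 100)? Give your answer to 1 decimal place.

sector price deflator = (Nominal / Real) × 100 = 3968.4 / 2784.8 × 100 = 142.50.

142.5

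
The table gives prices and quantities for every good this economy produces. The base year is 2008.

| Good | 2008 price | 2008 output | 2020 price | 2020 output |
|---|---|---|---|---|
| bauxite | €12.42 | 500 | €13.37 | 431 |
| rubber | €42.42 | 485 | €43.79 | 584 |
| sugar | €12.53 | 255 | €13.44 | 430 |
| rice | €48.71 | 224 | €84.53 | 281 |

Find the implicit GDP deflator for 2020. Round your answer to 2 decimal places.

Nominal GDP 2020 = 13.37·431 + 43.79·584 + 13.44·430 + 84.53·281 = 60867.96.
Real GDP 2020 (at 2008 prices) = 12.42·431 + 42.42·584 + 12.53·430 + 48.71·281 = 49201.71.
Deflator = Nominal/Real × 100 = 60867.96/49201.71 × 100 = 123.711.

123.71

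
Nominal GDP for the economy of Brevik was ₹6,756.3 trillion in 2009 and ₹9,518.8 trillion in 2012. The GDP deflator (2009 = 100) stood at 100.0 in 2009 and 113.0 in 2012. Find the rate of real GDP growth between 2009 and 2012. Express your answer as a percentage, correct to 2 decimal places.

Real GDP 2009 = 6756.3 / 1.000 = 6756.30.
Real GDP 2012 = 9518.8 / 1.130 = 8423.72.
Real growth = 8423.72 / 6756.30 − 1 = 0.2468.

24.68%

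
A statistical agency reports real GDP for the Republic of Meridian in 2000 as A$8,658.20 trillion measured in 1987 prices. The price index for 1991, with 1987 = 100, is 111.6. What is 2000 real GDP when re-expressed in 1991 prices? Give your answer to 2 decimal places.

Real GDP in 1991 prices = Real GDP in 1987 prices × (P_1991/P_1987) = 8658.20 × 1.116 = 9662.55.

A$9,662.55 trillion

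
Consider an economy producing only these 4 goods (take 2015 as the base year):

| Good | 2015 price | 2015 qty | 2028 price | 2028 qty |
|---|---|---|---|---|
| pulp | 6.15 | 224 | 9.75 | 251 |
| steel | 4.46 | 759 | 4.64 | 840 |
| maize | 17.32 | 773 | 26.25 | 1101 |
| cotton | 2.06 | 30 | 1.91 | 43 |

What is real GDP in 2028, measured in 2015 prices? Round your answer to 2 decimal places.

Real GDP 2028 = Σ (p_2015 × q_2028) = 6.15·251 + 4.46·840 + 17.32·1101 + 2.06·43 = 24447.95.

24447.95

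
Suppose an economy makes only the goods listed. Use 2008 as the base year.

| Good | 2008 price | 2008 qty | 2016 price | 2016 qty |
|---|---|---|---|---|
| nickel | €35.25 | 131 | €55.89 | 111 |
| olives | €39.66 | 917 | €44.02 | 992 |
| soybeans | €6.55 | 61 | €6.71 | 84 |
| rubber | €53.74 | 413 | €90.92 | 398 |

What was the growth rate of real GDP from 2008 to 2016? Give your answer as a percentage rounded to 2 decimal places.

2.54%

Real GDP 2008 = Nominal GDP 2008 = 35.25·131 + 39.66·917 + 6.55·61 + 53.74·413 = 63580.14.
Real GDP 2016 (at 2008 prices) = 35.25·111 + 39.66·992 + 6.55·84 + 53.74·398 = 65194.19.
Real growth = 65194.19/63580.14 − 1 = 0.0254.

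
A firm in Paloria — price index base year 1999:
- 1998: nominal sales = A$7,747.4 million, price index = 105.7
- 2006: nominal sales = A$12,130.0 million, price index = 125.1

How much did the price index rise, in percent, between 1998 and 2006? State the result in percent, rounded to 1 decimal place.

Price-level change = 125.1 / 105.7 − 1 = 0.1835.

18.4%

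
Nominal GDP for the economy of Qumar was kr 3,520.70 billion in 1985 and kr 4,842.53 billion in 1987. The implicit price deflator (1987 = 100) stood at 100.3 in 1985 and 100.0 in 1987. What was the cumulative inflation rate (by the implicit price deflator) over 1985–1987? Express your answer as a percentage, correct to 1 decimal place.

Price-level change = 100.0 / 100.3 − 1 = -0.0030.

-0.3%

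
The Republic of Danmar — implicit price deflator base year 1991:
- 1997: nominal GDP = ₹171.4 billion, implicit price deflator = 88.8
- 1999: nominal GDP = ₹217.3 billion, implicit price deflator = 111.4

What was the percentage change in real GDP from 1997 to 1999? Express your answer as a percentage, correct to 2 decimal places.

Deflate each year: 1997 → 171.4/0.888 = 193.02; 1999 → 217.3/1.114 = 195.06.
So real GDP changed by 195.06/193.02 − 1 = 0.0106, i.e. 1.06%.

1.06%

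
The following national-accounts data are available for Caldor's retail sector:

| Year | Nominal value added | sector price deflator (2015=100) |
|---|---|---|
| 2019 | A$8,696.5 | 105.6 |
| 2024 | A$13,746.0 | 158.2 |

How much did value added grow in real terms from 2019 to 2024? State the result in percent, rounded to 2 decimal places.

Deflate each year: 2019 → 8696.5/1.056 = 8235.32; 2024 → 13746.0/1.582 = 8689.00.
So real value added changed by 8689.00/8235.32 − 1 = 0.0551, i.e. 5.51%.

5.51%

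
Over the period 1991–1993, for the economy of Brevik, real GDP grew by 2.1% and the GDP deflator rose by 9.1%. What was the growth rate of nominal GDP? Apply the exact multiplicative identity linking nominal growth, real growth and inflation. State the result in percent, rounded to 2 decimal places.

11.39%

(1 + g_nom) = (1 + g_real)(1 + π) = 1.0210 × 1.0910 = 1.11391.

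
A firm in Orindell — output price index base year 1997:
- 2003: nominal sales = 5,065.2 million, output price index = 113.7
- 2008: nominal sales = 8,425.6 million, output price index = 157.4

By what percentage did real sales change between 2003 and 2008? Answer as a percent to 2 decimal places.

20.16%

Real sales 2003 = 5065.2 / 1.137 = 4454.88.
Real sales 2008 = 8425.6 / 1.574 = 5352.99.
Real growth = 5352.99 / 4454.88 − 1 = 0.2016.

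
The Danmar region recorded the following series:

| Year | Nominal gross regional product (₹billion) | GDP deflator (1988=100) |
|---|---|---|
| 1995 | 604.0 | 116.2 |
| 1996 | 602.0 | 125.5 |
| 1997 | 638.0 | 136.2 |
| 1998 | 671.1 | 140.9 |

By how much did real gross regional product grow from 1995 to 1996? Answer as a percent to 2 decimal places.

Real gross regional product 1995 = 604.0/1.162 = 519.79.
Real gross regional product 1996 = 602.0/1.255 = 479.68.
Change = 479.68/519.79 − 1 = -0.0772.

-7.72%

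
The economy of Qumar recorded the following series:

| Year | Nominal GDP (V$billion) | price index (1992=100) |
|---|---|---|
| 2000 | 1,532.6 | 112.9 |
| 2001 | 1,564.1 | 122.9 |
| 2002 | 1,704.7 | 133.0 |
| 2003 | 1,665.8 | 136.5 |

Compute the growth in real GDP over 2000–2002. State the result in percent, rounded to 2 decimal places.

Real GDP 2000 = 1532.6/1.129 = 1357.48.
Real GDP 2002 = 1704.7/1.330 = 1281.73.
Change = 1281.73/1357.48 − 1 = -0.0558.

-5.58%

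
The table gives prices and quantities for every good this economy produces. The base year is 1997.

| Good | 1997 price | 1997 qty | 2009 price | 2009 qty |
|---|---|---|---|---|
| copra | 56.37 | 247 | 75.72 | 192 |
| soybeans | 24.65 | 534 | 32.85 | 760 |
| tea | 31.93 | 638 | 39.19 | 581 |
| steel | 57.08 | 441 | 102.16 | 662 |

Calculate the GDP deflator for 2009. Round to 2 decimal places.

151.23

Nominal GDP 2009 = 75.72·192 + 32.85·760 + 39.19·581 + 102.16·662 = 129903.55.
Real GDP 2009 (at 1997 prices) = 56.37·192 + 24.65·760 + 31.93·581 + 57.08·662 = 85895.33.
Deflator = Nominal/Real × 100 = 129903.55/85895.33 × 100 = 151.235.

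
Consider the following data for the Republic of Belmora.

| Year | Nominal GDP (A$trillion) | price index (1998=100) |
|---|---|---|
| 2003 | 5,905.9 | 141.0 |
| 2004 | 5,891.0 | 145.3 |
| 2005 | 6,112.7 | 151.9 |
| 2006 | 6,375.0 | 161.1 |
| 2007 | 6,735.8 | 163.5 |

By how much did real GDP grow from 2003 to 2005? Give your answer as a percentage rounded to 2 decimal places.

Real GDP 2003 = 5905.9/1.410 = 4188.58.
Real GDP 2005 = 6112.7/1.519 = 4024.16.
Change = 4024.16/4188.58 − 1 = -0.0393.

-3.93%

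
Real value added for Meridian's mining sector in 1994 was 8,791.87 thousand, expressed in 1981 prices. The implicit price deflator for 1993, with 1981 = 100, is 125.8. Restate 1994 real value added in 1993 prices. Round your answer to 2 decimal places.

11,060.17 thousand

Real value added in 1993 prices = Real value added in 1981 prices × (P_1993/P_1981) = 8791.87 × 1.258 = 11060.17.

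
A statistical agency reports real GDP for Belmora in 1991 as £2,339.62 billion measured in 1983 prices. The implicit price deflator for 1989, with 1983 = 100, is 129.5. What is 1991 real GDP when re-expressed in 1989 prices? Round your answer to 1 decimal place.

Real GDP in 1989 prices = Real GDP in 1983 prices × (P_1989/P_1983) = 2339.62 × 1.295 = 3029.81.

£3,029.8 billion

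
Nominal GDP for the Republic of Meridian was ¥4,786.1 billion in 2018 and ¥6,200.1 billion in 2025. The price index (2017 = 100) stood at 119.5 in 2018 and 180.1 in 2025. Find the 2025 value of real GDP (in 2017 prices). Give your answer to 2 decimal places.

Real GDP = Nominal / (price index/100) = 6200.1 / 1.801 = 3442.59.

¥3,442.59 billion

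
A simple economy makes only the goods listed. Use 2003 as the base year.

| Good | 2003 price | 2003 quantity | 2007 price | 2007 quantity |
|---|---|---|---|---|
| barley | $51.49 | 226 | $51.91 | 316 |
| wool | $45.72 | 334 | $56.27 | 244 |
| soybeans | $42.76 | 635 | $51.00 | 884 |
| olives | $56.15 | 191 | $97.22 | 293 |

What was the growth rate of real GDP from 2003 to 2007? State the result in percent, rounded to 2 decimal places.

26.08%

Real GDP 2003 = Nominal GDP 2003 = 51.49·226 + 45.72·334 + 42.76·635 + 56.15·191 = 64784.47.
Real GDP 2007 (at 2003 prices) = 51.49·316 + 45.72·244 + 42.76·884 + 56.15·293 = 81678.31.
Real growth = 81678.31/64784.47 − 1 = 0.2608.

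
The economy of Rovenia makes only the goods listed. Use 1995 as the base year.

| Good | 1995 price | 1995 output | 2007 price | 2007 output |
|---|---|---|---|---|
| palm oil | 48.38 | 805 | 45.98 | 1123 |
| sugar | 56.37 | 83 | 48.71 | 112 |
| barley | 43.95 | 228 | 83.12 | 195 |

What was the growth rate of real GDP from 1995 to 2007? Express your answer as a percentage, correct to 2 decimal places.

Real GDP 1995 = Nominal GDP 1995 = 48.38·805 + 56.37·83 + 43.95·228 = 53645.21.
Real GDP 2007 (at 1995 prices) = 48.38·1123 + 56.37·112 + 43.95·195 = 69214.43.
Real growth = 69214.43/53645.21 − 1 = 0.2902.

29.02%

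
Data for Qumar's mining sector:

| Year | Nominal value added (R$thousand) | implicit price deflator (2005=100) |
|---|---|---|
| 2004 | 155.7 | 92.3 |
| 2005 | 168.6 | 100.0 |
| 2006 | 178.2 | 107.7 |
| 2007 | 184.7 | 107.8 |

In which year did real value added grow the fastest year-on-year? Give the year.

2007

2005: real = 168.6/1.000 = 168.60; growth vs 2004 (168.69) = -0.05%.
2006: real = 178.2/1.077 = 165.46; growth vs 2005 (168.60) = -1.86%.
2007: real = 184.7/1.078 = 171.34; growth vs 2006 (165.46) = 3.55%.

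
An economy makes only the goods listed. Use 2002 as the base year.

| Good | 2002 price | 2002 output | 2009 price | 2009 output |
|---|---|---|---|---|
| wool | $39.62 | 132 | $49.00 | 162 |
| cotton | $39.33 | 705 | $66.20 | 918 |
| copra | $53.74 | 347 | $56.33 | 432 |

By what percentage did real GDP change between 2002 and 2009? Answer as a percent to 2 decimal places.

Real GDP 2002 = Nominal GDP 2002 = 39.62·132 + 39.33·705 + 53.74·347 = 51605.27.
Real GDP 2009 (at 2002 prices) = 39.62·162 + 39.33·918 + 53.74·432 = 65739.06.
Real growth = 65739.06/51605.27 − 1 = 0.2739.

27.39%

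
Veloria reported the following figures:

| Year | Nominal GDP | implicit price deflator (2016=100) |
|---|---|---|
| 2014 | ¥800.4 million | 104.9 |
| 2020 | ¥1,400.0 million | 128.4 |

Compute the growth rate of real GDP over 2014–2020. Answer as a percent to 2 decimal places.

Real GDP 2014 = 800.4 / 1.049 = 763.01.
Real GDP 2020 = 1400.0 / 1.284 = 1090.34.
Real growth = 1090.34 / 763.01 − 1 = 0.4290.

42.90%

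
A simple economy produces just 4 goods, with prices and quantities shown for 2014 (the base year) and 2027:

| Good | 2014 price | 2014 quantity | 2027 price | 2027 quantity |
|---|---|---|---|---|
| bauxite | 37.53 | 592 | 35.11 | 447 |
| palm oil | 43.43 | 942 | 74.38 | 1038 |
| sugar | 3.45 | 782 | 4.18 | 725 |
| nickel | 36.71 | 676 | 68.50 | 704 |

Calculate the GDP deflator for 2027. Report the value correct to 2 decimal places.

Nominal GDP 2027 = 35.11·447 + 74.38·1038 + 4.18·725 + 68.50·704 = 144155.11.
Real GDP 2027 (at 2014 prices) = 37.53·447 + 43.43·1038 + 3.45·725 + 36.71·704 = 90201.34.
Deflator = Nominal/Real × 100 = 144155.11/90201.34 × 100 = 159.815.

159.81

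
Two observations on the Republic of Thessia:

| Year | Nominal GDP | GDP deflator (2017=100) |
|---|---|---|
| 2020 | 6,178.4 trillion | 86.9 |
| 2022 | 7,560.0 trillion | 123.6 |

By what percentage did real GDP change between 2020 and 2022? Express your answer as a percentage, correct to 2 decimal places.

-13.97%

Deflate each year: 2020 → 6178.4/0.869 = 7109.78; 2022 → 7560.0/1.236 = 6116.50.
So real GDP changed by 6116.50/7109.78 − 1 = -0.1397, i.e. -13.97%.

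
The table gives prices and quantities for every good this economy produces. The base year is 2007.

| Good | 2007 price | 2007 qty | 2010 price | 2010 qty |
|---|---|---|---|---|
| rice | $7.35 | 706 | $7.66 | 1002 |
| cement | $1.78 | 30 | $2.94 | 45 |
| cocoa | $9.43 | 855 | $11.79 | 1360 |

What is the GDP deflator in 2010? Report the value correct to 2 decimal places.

117.62

Nominal GDP 2010 = 7.66·1002 + 2.94·45 + 11.79·1360 = 23842.02.
Real GDP 2010 (at 2007 prices) = 7.35·1002 + 1.78·45 + 9.43·1360 = 20269.60.
Deflator = Nominal/Real × 100 = 23842.02/20269.60 × 100 = 117.625.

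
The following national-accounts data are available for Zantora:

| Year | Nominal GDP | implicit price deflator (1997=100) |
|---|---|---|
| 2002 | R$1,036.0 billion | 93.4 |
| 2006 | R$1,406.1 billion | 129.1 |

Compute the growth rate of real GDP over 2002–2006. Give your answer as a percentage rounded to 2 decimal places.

-1.81%

Deflate each year: 2002 → 1036.0/0.934 = 1109.21; 2006 → 1406.1/1.291 = 1089.16.
So real GDP changed by 1089.16/1109.21 − 1 = -0.0181, i.e. -1.81%.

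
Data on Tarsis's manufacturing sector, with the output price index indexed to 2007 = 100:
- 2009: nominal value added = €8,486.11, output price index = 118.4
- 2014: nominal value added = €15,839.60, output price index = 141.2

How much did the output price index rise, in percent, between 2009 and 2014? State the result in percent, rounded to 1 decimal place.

Price-level change = 141.2 / 118.4 − 1 = 0.1926.

19.3%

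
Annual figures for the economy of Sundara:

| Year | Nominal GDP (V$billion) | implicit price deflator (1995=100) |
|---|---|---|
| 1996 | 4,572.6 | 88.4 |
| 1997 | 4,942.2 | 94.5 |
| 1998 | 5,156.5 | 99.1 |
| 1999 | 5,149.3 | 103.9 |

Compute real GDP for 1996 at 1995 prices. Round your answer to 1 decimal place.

V$5,172.6 billion

Real GDP 1996 = 4572.6 / 0.884 = 5172.62.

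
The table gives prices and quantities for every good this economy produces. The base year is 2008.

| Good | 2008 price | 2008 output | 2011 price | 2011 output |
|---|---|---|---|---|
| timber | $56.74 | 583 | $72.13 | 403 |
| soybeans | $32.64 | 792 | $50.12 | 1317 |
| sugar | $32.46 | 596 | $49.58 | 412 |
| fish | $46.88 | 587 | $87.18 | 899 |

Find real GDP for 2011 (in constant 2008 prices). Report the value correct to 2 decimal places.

Real GDP 2011 = Σ (p_2008 × q_2011) = 56.74·403 + 32.64·1317 + 32.46·412 + 46.88·899 = 121371.74.

$121371.74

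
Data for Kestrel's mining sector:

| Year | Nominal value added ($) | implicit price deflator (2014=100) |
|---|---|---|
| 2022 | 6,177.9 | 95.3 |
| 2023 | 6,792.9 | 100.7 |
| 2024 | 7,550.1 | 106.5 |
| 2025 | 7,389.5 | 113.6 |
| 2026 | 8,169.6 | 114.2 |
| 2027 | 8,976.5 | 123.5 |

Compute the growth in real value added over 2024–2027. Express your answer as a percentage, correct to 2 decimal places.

2.53%

Real value added 2024 = 7550.1/1.065 = 7089.30.
Real value added 2027 = 8976.5/1.235 = 7268.42.
Change = 7268.42/7089.30 − 1 = 0.0253.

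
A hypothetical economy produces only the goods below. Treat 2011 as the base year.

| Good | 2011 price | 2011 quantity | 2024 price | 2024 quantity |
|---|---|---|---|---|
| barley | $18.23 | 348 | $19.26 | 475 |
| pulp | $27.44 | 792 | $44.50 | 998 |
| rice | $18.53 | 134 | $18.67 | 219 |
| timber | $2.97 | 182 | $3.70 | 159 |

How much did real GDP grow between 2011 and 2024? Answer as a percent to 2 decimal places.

30.46%

Real GDP 2011 = Nominal GDP 2011 = 18.23·348 + 27.44·792 + 18.53·134 + 2.97·182 = 31100.08.
Real GDP 2024 (at 2011 prices) = 18.23·475 + 27.44·998 + 18.53·219 + 2.97·159 = 40574.67.
Real growth = 40574.67/31100.08 − 1 = 0.3046.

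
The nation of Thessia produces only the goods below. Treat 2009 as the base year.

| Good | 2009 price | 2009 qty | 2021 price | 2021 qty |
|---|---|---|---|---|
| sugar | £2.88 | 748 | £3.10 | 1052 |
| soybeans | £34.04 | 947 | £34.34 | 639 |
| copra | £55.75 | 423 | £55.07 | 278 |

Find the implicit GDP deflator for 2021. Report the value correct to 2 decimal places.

Nominal GDP 2021 = 3.10·1052 + 34.34·639 + 55.07·278 = 40513.92.
Real GDP 2021 (at 2009 prices) = 2.88·1052 + 34.04·639 + 55.75·278 = 40279.82.
Deflator = Nominal/Real × 100 = 40513.92/40279.82 × 100 = 100.581.

100.58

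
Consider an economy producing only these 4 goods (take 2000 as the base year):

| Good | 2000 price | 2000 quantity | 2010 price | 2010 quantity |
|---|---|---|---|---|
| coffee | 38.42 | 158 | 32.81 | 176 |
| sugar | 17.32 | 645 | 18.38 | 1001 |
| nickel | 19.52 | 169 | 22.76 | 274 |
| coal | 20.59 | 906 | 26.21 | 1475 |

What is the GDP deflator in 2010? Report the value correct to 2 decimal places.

Nominal GDP 2010 = 32.81·176 + 18.38·1001 + 22.76·274 + 26.21·1475 = 69068.93.
Real GDP 2010 (at 2000 prices) = 38.42·176 + 17.32·1001 + 19.52·274 + 20.59·1475 = 59817.97.
Deflator = Nominal/Real × 100 = 69068.93/59817.97 × 100 = 115.465.

115.47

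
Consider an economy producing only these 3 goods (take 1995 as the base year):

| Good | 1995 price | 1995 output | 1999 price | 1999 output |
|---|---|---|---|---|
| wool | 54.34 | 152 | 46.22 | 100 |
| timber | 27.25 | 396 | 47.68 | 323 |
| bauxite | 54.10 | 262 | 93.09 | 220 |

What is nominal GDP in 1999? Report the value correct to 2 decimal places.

40502.44

Nominal GDP 1999 = Σ (p_1999 × q_1999) = 46.22·100 + 47.68·323 + 93.09·220 = 40502.44.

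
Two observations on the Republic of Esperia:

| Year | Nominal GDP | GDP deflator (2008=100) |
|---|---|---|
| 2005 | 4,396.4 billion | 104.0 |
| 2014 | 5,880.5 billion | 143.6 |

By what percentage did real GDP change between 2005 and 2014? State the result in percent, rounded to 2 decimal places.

Real GDP 2005 = 4396.4 / 1.040 = 4227.31.
Real GDP 2014 = 5880.5 / 1.436 = 4095.06.
Real growth = 4095.06 / 4227.31 − 1 = -0.0313.

-3.13%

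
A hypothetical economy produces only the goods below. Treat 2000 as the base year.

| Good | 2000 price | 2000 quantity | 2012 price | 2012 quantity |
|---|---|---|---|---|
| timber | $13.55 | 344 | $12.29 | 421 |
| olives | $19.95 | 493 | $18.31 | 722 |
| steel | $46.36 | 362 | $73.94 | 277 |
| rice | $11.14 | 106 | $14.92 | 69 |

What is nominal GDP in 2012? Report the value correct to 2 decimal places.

Nominal GDP 2012 = Σ (p_2012 × q_2012) = 12.29·421 + 18.31·722 + 73.94·277 + 14.92·69 = 39904.77.

$39904.77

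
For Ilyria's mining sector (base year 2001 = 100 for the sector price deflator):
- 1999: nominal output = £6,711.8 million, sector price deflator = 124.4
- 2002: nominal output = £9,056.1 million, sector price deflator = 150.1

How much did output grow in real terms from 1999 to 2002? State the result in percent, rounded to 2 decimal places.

11.83%

Real output 1999 = 6711.8 / 1.244 = 5395.34.
Real output 2002 = 9056.1 / 1.501 = 6033.38.
Real growth = 6033.38 / 5395.34 − 1 = 0.1183.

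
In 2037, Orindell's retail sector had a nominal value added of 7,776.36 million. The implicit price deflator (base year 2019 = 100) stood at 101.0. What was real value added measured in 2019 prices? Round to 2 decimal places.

Real value added = Nominal / (implicit price deflator/100) = 7776.36 / 1.010 = 7699.37.

7,699.37 million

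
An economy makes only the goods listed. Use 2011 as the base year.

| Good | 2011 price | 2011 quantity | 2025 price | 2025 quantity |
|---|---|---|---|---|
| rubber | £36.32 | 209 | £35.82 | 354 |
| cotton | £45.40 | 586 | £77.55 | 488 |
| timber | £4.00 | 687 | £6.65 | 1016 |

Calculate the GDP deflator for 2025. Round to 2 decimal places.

Nominal GDP 2025 = 35.82·354 + 77.55·488 + 6.65·1016 = 57281.08.
Real GDP 2025 (at 2011 prices) = 36.32·354 + 45.40·488 + 4.00·1016 = 39076.48.
Deflator = Nominal/Real × 100 = 57281.08/39076.48 × 100 = 146.587.

146.59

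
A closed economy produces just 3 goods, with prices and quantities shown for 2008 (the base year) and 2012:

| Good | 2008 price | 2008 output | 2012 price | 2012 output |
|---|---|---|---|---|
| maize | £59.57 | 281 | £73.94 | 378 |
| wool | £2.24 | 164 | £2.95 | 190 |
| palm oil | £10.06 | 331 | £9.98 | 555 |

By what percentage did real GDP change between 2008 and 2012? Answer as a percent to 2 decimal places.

Real GDP 2008 = Nominal GDP 2008 = 59.57·281 + 2.24·164 + 10.06·331 = 20436.39.
Real GDP 2012 (at 2008 prices) = 59.57·378 + 2.24·190 + 10.06·555 = 28526.36.
Real growth = 28526.36/20436.39 − 1 = 0.3959.

39.59%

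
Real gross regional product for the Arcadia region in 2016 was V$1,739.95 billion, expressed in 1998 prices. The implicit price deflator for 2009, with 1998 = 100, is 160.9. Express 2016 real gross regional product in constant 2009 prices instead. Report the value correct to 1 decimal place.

Real gross regional product in 2009 prices = Real gross regional product in 1998 prices × (P_2009/P_1998) = 1739.95 × 1.609 = 2799.58.

V$2,799.6 billion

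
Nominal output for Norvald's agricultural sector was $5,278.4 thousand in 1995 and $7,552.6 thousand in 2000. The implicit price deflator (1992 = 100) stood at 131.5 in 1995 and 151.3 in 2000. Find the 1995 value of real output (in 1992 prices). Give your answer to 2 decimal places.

Real output = Nominal / (implicit price deflator/100) = 5278.4 / 1.315 = 4013.99.

$4,013.99 thousand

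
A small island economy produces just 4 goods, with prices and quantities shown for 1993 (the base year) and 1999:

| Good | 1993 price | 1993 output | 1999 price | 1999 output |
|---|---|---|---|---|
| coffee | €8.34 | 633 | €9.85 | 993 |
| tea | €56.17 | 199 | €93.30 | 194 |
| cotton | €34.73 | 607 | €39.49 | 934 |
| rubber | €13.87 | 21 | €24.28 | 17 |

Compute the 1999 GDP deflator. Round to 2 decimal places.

125.70

Nominal GDP 1999 = 9.85·993 + 93.30·194 + 39.49·934 + 24.28·17 = 65177.67.
Real GDP 1999 (at 1993 prices) = 8.34·993 + 56.17·194 + 34.73·934 + 13.87·17 = 51852.21.
Deflator = Nominal/Real × 100 = 65177.67/51852.21 × 100 = 125.699.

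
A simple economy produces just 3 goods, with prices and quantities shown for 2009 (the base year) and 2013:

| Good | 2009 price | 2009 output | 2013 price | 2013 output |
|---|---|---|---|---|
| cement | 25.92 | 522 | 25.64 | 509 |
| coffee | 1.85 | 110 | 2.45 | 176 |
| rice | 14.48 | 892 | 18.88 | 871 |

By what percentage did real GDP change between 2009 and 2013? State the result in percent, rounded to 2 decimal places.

Real GDP 2009 = Nominal GDP 2009 = 25.92·522 + 1.85·110 + 14.48·892 = 26649.90.
Real GDP 2013 (at 2009 prices) = 25.92·509 + 1.85·176 + 14.48·871 = 26130.96.
Real growth = 26130.96/26649.90 − 1 = -0.0195.

-1.95%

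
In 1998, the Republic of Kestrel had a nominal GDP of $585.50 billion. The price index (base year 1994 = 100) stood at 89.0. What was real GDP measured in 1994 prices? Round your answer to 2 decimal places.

$657.87 billion

Real GDP = Nominal / (price index/100) = 585.50 / 0.890 = 657.87.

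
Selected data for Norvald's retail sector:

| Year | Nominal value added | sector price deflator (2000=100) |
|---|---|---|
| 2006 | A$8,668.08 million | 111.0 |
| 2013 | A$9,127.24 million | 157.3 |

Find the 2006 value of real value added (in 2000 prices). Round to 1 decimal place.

Real value added = Nominal / (sector price deflator/100) = 8668.08 / 1.110 = 7809.08.

A$7,809.1 million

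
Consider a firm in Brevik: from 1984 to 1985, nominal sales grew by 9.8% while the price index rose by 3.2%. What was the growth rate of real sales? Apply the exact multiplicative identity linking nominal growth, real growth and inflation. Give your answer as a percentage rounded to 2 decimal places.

(1 + g_nom) = (1 + g_real)(1 + π), so g_real = 1.0980 / 1.0320 − 1 = 0.06395.

6.40%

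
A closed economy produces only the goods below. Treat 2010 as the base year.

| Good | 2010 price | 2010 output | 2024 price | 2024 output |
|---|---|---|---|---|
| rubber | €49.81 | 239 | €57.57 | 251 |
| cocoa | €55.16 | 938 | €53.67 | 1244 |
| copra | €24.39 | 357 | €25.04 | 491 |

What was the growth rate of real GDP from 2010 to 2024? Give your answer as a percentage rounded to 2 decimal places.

Real GDP 2010 = Nominal GDP 2010 = 49.81·239 + 55.16·938 + 24.39·357 = 72351.90.
Real GDP 2024 (at 2010 prices) = 49.81·251 + 55.16·1244 + 24.39·491 = 93096.84.
Real growth = 93096.84/72351.90 − 1 = 0.2867.

28.67%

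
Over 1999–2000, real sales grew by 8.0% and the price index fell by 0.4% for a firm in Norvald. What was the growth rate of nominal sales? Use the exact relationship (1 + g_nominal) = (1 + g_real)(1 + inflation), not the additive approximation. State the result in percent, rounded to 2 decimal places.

(1 + g_nom) = (1 + g_real)(1 + π) = 1.0800 × 0.9960 = 1.07568.

7.57%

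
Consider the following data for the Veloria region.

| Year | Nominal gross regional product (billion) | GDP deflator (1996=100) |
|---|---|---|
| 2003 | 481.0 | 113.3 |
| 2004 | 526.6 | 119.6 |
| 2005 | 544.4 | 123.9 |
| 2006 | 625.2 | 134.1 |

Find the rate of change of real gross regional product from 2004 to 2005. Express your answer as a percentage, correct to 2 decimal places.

-0.21%

Real gross regional product 2004 = 526.6/1.196 = 440.30.
Real gross regional product 2005 = 544.4/1.239 = 439.39.
Change = 439.39/440.30 − 1 = -0.0021.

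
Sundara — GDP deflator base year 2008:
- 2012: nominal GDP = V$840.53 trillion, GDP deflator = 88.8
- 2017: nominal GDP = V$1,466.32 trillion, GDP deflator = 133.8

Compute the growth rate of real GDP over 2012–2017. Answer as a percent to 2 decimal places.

15.78%

Real GDP 2012 = 840.53 / 0.888 = 946.54.
Real GDP 2017 = 1466.32 / 1.338 = 1095.90.
Real growth = 1095.90 / 946.54 − 1 = 0.1578.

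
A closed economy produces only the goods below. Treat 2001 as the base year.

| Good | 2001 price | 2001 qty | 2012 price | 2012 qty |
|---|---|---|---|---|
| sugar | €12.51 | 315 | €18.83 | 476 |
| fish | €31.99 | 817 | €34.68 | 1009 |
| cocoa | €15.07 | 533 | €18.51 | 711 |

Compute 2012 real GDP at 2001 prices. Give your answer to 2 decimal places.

€48947.44

Real GDP 2012 = Σ (p_2001 × q_2012) = 12.51·476 + 31.99·1009 + 15.07·711 = 48947.44.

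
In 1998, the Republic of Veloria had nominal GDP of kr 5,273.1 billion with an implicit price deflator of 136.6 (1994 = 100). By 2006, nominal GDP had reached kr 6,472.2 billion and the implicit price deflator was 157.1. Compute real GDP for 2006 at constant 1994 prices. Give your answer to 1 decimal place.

kr 4,119.8 billion

Real GDP = Nominal / (implicit price deflator/100) = 6472.2 / 1.571 = 4119.80.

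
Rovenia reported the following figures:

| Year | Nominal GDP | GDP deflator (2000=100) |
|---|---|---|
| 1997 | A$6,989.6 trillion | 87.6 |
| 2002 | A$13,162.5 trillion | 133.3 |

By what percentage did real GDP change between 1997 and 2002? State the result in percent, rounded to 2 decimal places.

23.75%

Deflate each year: 1997 → 6989.6/0.876 = 7979.00; 2002 → 13162.5/1.333 = 9874.34.
So real GDP changed by 9874.34/7979.00 − 1 = 0.2375, i.e. 23.75%.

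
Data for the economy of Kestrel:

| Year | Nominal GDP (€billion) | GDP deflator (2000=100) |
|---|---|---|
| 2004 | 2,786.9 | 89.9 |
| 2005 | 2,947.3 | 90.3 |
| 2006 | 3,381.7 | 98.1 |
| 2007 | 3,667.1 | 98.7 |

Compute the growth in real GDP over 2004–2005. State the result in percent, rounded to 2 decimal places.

5.29%

Real GDP 2004 = 2786.9/0.899 = 3100.00.
Real GDP 2005 = 2947.3/0.903 = 3263.90.
Change = 3263.90/3100.00 − 1 = 0.0529.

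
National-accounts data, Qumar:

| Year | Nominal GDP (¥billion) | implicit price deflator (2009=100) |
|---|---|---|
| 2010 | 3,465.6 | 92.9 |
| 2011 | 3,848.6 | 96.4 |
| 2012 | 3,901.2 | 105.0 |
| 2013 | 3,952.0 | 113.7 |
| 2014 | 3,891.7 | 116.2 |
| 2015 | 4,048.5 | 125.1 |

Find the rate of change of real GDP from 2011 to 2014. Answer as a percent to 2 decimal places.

-16.11%

Real GDP 2011 = 3848.6/0.964 = 3992.32.
Real GDP 2014 = 3891.7/1.162 = 3349.14.
Change = 3349.14/3992.32 − 1 = -0.1611.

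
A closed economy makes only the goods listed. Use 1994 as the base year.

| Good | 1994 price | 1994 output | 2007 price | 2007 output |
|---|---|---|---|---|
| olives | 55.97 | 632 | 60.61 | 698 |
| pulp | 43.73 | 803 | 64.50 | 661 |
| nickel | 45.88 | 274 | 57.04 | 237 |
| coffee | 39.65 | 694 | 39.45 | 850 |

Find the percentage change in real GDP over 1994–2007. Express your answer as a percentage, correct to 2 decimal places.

1.78%

Real GDP 1994 = Nominal GDP 1994 = 55.97·632 + 43.73·803 + 45.88·274 + 39.65·694 = 110576.45.
Real GDP 2007 (at 1994 prices) = 55.97·698 + 43.73·661 + 45.88·237 + 39.65·850 = 112548.65.
Real growth = 112548.65/110576.45 − 1 = 0.0178.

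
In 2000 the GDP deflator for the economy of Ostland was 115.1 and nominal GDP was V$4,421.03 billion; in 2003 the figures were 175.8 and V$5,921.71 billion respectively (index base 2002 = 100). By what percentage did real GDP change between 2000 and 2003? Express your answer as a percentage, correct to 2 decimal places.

-12.30%

Deflate each year: 2000 → 4421.03/1.151 = 3841.03; 2003 → 5921.71/1.758 = 3368.44.
So real GDP changed by 3368.44/3841.03 − 1 = -0.1230, i.e. -12.30%.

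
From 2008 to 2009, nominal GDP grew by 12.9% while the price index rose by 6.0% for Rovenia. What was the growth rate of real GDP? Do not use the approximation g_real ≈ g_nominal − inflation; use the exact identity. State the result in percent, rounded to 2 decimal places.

6.51%

(1 + g_nom) = (1 + g_real)(1 + π), so g_real = 1.1290 / 1.0600 − 1 = 0.06509.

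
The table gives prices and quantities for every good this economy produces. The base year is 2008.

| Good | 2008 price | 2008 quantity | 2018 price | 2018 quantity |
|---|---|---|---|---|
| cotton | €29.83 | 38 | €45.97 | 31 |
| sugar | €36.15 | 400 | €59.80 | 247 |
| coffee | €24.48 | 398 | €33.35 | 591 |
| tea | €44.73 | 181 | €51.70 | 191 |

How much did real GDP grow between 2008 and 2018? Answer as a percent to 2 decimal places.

Real GDP 2008 = Nominal GDP 2008 = 29.83·38 + 36.15·400 + 24.48·398 + 44.73·181 = 33432.71.
Real GDP 2018 (at 2008 prices) = 29.83·31 + 36.15·247 + 24.48·591 + 44.73·191 = 32864.89.
Real growth = 32864.89/33432.71 − 1 = -0.0170.

-1.70%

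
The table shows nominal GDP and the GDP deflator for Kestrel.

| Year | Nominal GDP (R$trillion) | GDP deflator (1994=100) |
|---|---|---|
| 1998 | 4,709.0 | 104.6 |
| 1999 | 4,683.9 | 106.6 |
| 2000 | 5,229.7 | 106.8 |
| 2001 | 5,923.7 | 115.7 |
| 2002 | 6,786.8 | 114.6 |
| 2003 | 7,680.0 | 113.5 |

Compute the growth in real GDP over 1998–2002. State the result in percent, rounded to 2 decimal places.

31.55%

Real GDP 1998 = 4709.0/1.046 = 4501.91.
Real GDP 2002 = 6786.8/1.146 = 5922.16.
Change = 5922.16/4501.91 − 1 = 0.3155.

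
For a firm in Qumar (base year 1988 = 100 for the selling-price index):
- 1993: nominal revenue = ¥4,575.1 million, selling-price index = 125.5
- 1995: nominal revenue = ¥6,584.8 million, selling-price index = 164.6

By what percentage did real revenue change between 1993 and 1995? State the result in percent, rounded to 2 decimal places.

Deflate each year: 1993 → 4575.1/1.255 = 3645.50; 1995 → 6584.8/1.646 = 4000.49.
So real revenue changed by 4000.49/3645.50 − 1 = 0.0974, i.e. 9.74%.

9.74%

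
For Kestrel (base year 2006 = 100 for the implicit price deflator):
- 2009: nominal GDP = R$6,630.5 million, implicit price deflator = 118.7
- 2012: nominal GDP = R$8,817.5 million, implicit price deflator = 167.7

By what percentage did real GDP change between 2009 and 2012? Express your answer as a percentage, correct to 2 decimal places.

Real GDP 2009 = 6630.5 / 1.187 = 5585.93.
Real GDP 2012 = 8817.5 / 1.677 = 5257.90.
Real growth = 5257.90 / 5585.93 − 1 = -0.0587.

-5.87%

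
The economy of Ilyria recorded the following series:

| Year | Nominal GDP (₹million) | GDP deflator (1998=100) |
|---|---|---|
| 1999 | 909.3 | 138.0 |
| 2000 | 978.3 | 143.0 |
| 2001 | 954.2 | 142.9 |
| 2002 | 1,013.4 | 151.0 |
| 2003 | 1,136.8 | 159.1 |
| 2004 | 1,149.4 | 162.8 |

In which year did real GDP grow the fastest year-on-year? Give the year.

2003

2000: real = 978.3/1.430 = 684.13; growth vs 1999 (658.91) = 3.83%.
2001: real = 954.2/1.429 = 667.74; growth vs 2000 (684.13) = -2.40%.
2002: real = 1013.4/1.510 = 671.13; growth vs 2001 (667.74) = 0.51%.
2003: real = 1136.8/1.591 = 714.52; growth vs 2002 (671.13) = 6.47%.
2004: real = 1149.4/1.628 = 706.02; growth vs 2003 (714.52) = -1.19%.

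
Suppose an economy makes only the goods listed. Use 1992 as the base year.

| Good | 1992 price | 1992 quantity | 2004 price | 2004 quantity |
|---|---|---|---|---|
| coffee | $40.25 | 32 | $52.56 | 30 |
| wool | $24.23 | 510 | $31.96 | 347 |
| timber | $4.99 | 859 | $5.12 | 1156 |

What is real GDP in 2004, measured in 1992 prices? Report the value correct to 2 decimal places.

Real GDP 2004 = Σ (p_1992 × q_2004) = 40.25·30 + 24.23·347 + 4.99·1156 = 15383.75.

$15383.75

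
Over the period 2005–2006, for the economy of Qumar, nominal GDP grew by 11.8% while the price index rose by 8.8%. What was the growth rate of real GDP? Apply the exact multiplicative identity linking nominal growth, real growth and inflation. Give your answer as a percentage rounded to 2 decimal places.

2.76%

(1 + g_nom) = (1 + g_real)(1 + π), so g_real = 1.1180 / 1.0880 − 1 = 0.02757.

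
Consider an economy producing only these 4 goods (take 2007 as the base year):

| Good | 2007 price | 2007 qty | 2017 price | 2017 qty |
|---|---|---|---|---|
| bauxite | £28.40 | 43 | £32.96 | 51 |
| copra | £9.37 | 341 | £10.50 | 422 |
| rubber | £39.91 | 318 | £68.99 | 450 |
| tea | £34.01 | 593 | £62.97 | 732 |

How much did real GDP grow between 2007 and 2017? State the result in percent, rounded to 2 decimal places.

Real GDP 2007 = Nominal GDP 2007 = 28.40·43 + 9.37·341 + 39.91·318 + 34.01·593 = 37275.68.
Real GDP 2017 (at 2007 prices) = 28.40·51 + 9.37·422 + 39.91·450 + 34.01·732 = 48257.36.
Real growth = 48257.36/37275.68 − 1 = 0.2946.

29.46%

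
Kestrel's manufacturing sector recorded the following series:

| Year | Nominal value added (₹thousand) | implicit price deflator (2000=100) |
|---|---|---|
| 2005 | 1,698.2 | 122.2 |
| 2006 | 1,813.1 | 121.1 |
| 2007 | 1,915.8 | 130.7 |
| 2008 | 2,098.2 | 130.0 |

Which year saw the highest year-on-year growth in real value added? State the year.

2008

2006: real = 1813.1/1.211 = 1497.19; growth vs 2005 (1389.69) = 7.74%.
2007: real = 1915.8/1.307 = 1465.80; growth vs 2006 (1497.19) = -2.10%.
2008: real = 2098.2/1.300 = 1614.00; growth vs 2007 (1465.80) = 10.11%.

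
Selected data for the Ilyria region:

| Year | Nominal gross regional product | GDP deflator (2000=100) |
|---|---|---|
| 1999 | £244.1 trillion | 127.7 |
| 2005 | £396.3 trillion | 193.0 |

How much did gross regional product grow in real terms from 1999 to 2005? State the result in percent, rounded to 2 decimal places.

Deflate each year: 1999 → 244.1/1.277 = 191.15; 2005 → 396.3/1.930 = 205.34.
So real gross regional product changed by 205.34/191.15 − 1 = 0.0742, i.e. 7.42%.

7.42%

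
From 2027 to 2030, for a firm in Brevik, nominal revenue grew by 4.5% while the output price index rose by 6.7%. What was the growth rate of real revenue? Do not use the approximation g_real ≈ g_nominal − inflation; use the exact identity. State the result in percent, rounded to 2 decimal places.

-2.06%

(1 + g_nom) = (1 + g_real)(1 + π), so g_real = 1.0450 / 1.0670 − 1 = -0.02062.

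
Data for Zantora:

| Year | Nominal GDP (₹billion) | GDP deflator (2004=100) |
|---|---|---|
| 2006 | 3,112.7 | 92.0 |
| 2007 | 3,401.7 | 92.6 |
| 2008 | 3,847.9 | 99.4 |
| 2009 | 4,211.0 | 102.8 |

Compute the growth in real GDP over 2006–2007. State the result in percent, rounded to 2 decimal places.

8.58%

Real GDP 2006 = 3112.7/0.920 = 3383.37.
Real GDP 2007 = 3401.7/0.926 = 3673.54.
Change = 3673.54/3383.37 − 1 = 0.0858.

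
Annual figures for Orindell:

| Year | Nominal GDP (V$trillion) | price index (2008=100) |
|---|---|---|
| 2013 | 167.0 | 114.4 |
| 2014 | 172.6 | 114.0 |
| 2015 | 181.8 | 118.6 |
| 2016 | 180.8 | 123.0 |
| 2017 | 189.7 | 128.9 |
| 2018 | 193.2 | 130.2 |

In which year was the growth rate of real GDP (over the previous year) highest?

2014

2014: real = 172.6/1.140 = 151.40; growth vs 2013 (145.98) = 3.71%.
2015: real = 181.8/1.186 = 153.29; growth vs 2014 (151.40) = 1.25%.
2016: real = 180.8/1.230 = 146.99; growth vs 2015 (153.29) = -4.11%.
2017: real = 189.7/1.289 = 147.17; growth vs 2016 (146.99) = 0.12%.
2018: real = 193.2/1.302 = 148.39; growth vs 2017 (147.17) = 0.83%.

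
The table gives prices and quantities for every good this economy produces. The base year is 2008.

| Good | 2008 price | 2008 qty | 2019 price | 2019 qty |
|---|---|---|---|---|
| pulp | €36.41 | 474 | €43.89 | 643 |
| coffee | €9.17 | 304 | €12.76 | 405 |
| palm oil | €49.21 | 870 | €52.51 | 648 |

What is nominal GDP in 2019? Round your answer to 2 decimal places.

Nominal GDP 2019 = Σ (p_2019 × q_2019) = 43.89·643 + 12.76·405 + 52.51·648 = 67415.55.

€67415.55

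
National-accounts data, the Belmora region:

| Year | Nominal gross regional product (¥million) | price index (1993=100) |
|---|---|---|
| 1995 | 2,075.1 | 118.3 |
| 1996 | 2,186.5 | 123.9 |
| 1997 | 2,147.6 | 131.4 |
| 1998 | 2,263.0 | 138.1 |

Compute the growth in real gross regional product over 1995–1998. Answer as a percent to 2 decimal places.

-6.58%

Real gross regional product 1995 = 2075.1/1.183 = 1754.10.
Real gross regional product 1998 = 2263.0/1.381 = 1638.67.
Change = 1638.67/1754.10 − 1 = -0.0658.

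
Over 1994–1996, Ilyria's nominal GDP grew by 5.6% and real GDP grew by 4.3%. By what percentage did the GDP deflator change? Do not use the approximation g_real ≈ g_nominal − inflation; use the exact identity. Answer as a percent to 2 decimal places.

(1 + g_nom) = (1 + g_real)(1 + π), so π = 1.0560 / 1.0430 − 1 = 0.01246.

1.25%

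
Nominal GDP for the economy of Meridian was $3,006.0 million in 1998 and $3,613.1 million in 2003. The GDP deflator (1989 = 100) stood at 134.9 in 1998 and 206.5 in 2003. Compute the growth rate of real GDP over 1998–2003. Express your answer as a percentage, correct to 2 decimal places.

Deflate each year: 1998 → 3006.0/1.349 = 2228.32; 2003 → 3613.1/2.065 = 1749.69.
So real GDP changed by 1749.69/2228.32 − 1 = -0.2148, i.e. -21.48%.

-21.48%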